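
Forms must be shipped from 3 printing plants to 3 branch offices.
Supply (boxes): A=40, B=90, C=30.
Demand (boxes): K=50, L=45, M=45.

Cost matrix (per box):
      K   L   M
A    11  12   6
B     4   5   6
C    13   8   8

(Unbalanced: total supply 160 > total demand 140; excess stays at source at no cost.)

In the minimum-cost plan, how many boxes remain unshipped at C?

Minimum-cost shipments:
  A→M: 40 × 6 = 240
  B→K: 50 × 4 = 200
  B→L: 40 × 5 = 200
  C→L: 5 × 8 = 40
  C→M: 5 × 8 = 40
Total cost = 720.
C ships 10 of its 30, leaving 20.

20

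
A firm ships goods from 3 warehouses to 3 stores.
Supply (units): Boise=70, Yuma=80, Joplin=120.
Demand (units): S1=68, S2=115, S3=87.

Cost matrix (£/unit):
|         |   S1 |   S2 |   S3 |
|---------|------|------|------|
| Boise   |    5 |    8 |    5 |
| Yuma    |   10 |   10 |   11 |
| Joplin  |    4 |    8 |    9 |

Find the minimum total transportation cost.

1855

An optimal shipping plan:
  Boise to S3: 70 units
  Yuma to S2: 63 units
  Yuma to S3: 17 units
  Joplin to S1: 68 units
  Joplin to S2: 52 units
Total cost = £1855.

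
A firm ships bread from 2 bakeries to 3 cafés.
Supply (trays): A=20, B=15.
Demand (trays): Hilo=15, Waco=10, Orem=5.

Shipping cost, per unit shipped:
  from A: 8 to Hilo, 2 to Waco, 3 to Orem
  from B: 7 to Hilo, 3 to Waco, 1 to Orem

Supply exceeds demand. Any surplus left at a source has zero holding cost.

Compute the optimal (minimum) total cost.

135

A cheapest plan:
  A–Hilo: 5 × 8 = 40
  A–Waco: 10 × 2 = 20
  B–Hilo: 10 × 7 = 70
  B–Orem: 5 × 1 = 5
Total = 40 + 20 + 70 + 5 = 135.
(Supply check: A ships 15; B ships 15.)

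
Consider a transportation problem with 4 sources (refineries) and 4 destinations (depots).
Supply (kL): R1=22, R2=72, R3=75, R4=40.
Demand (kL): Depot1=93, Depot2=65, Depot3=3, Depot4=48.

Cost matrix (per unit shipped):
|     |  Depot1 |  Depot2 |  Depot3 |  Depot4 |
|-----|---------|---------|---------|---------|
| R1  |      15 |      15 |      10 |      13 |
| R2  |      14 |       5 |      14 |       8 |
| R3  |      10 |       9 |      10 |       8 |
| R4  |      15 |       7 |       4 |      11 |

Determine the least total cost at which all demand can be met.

1835

An optimal shipping plan:
  R1->Depot1: 18 kL
  R1->Depot4: 4 kL
  R2->Depot2: 28 kL
  R2->Depot4: 44 kL
  R3->Depot1: 75 kL
  R4->Depot2: 37 kL
  R4->Depot3: 3 kL
Total cost = 1835.
(Supply check: R1 ships 22; R2 ships 72; R3 ships 75; R4 ships 40.)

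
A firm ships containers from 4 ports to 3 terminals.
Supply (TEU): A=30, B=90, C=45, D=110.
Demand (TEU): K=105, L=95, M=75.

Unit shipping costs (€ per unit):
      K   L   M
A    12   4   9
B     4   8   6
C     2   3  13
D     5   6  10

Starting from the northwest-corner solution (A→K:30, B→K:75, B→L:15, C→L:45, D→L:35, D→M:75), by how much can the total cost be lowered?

Current plan cost = 30·12 + 75·4 + 15·8 + 45·3 + 35·6 + 75·10 = €1875.
Optimal plan:
  A to L: 30 TEU
  B to K: 15 TEU
  B to M: 75 TEU
  C to K: 45 TEU
  D to K: 45 TEU
  D to L: 65 TEU
Optimal cost = €1335.
Saving = 1875 − 1335 = €540.

540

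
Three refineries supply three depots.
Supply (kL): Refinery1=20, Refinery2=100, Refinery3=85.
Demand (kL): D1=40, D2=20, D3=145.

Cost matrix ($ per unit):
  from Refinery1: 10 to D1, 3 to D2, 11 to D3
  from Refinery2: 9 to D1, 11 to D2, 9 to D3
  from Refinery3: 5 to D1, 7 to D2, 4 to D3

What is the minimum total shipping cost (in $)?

A cheapest plan:
  Refinery1→D2: 20 × $3 = $60
  Refinery2→D1: 40 × $9 = $360
  Refinery2→D3: 60 × $9 = $540
  Refinery3→D3: 85 × $4 = $340
Total = 60 + 360 + 540 + 340 = $1300.
(Supply check: Refinery1 ships 20; Refinery2 ships 100; Refinery3 ships 85.)

1300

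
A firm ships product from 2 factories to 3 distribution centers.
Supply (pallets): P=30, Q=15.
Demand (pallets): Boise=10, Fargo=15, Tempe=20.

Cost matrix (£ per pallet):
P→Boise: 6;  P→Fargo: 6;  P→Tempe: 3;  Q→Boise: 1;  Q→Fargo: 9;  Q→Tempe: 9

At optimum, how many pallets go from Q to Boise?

Solving gives:
  P->Fargo: 10 pallets
  P->Tempe: 20 pallets
  Q->Boise: 10 pallets
  Q->Fargo: 5 pallets
Total cost = £175.
So Q→Boise carries 10 pallets.

10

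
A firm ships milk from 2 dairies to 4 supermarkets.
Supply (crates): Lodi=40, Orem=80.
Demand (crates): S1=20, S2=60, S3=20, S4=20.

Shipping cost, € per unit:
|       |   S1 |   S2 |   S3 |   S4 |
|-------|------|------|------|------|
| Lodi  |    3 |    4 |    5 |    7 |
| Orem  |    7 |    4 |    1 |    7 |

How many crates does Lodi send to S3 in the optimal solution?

0

The minimum-cost plan:
  Lodi→S1: 20 crates
  Lodi→S2: 20 crates
  Orem→S2: 40 crates
  Orem→S3: 20 crates
  Orem→S4: 20 crates
Total cost = €460.
The route Lodi→S3 is not used.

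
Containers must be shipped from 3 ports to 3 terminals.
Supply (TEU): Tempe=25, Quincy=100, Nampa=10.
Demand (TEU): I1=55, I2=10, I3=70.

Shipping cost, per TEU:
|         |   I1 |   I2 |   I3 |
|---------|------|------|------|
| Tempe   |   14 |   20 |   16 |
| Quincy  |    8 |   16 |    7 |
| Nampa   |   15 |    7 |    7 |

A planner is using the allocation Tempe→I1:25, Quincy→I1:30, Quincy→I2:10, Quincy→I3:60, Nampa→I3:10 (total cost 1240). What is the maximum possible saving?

Current plan cost = 25·14 + 30·8 + 10·16 + 60·7 + 10·7 = 1240.
Optimal plan:
  Tempe to I1: 25 × 14 = 350
  Quincy to I1: 30 × 8 = 240
  Quincy to I3: 70 × 7 = 490
  Nampa to I2: 10 × 7 = 70
Optimal cost = 1150.
Saving = 1240 − 1150 = 90.

90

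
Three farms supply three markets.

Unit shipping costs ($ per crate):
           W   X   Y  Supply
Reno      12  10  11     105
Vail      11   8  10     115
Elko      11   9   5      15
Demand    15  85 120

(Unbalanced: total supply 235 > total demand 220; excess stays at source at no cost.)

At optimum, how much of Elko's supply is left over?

0

Minimum-cost shipments:
  Reno–Y: 90 × $11 = $990
  Vail–W: 15 × $11 = $165
  Vail–X: 85 × $8 = $680
  Vail–Y: 15 × $10 = $150
  Elko–Y: 15 × $5 = $75
Total cost = $2060.
Elko ships 15 of its 15, leaving 0.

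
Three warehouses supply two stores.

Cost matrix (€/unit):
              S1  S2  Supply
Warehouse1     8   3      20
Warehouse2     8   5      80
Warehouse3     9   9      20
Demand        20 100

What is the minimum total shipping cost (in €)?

An optimal shipping plan:
  Warehouse1->S2: 20 × €3 = €60
  Warehouse2->S2: 80 × €5 = €400
  Warehouse3->S1: 20 × €9 = €180
Total = 60 + 400 + 180 = €640.
(Supply check: Warehouse1 ships 20; Warehouse2 ships 80; Warehouse3 ships 20.)

640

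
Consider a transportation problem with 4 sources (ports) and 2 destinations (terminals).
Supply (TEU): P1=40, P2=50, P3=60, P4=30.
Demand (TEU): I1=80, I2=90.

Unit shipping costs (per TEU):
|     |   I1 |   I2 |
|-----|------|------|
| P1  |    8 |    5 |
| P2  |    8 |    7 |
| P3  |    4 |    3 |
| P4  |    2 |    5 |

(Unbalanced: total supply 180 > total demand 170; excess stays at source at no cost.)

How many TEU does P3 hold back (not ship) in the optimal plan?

An optimal plan:
  P1->I2: 40 × 5 = 200
  P2->I2: 40 × 7 = 280
  P3->I1: 50 × 4 = 200
  P3->I2: 10 × 3 = 30
  P4->I1: 30 × 2 = 60
Total cost = 770.
P3 ships 60 of its 60, leaving 0.

0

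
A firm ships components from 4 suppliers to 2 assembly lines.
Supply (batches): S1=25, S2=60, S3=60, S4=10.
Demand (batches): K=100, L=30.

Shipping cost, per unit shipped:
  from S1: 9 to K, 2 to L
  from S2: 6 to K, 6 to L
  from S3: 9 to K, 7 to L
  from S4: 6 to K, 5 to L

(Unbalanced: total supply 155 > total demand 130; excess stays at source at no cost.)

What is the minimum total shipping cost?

775

One minimum-cost allocation:
  S1→L: 25 × 2 = 50
  S2→K: 60 × 6 = 360
  S3→K: 30 × 9 = 270
  S3→L: 5 × 7 = 35
  S4→K: 10 × 6 = 60
Total = 50 + 360 + 270 + 35 + 60 = 775.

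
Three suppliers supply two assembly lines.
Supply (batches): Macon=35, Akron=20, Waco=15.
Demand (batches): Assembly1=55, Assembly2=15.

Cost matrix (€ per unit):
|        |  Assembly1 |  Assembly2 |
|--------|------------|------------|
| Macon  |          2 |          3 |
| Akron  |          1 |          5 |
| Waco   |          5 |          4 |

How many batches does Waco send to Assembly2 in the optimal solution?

The minimum-cost plan:
  Macon to Assembly1: 35 × €2 = €70
  Akron to Assembly1: 20 × €1 = €20
  Waco to Assembly2: 15 × €4 = €60
Total cost = €150.
So Waco→Assembly2 carries 15 batches.

15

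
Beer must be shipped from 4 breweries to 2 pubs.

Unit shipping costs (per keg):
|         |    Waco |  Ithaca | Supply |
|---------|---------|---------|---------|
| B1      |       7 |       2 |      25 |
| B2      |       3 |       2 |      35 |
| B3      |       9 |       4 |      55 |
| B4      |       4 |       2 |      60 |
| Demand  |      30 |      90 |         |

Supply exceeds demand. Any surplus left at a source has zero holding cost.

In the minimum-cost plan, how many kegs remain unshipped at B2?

0

An optimal plan:
  B1→Ithaca: 25 × 2 = 50
  B2→Waco: 30 × 3 = 90
  B2→Ithaca: 5 × 2 = 10
  B4→Ithaca: 60 × 2 = 120
Total cost = 270.
B2 ships 35 of its 35, leaving 0.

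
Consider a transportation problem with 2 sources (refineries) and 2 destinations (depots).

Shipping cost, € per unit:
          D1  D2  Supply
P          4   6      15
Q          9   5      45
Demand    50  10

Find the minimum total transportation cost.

A cheapest plan:
  P–D1: 15 kL
  Q–D1: 35 kL
  Q–D2: 10 kL
Total cost = €425.

425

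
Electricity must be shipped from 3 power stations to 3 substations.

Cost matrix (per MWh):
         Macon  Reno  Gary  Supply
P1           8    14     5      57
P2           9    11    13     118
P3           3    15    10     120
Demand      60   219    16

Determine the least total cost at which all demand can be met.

3032

An optimal shipping plan:
  P1→Reno: 41 × 14 = 574
  P1→Gary: 16 × 5 = 80
  P2→Reno: 118 × 11 = 1298
  P3→Macon: 60 × 3 = 180
  P3→Reno: 60 × 15 = 900
Total = 574 + 80 + 1298 + 180 + 900 = 3032.
(Supply check: P1 ships 57; P2 ships 118; P3 ships 120.)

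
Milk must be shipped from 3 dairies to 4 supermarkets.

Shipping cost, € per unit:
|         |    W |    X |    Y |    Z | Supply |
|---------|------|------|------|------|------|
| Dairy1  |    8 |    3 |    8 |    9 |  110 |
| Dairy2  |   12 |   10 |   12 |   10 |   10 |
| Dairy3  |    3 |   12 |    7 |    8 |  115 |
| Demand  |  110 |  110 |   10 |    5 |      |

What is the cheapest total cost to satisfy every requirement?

805

Optimal allocation:
  Dairy1->X: 110 × €3 = €330
  Dairy2->Y: 5 × €12 = €60
  Dairy2->Z: 5 × €10 = €50
  Dairy3->W: 110 × €3 = €330
  Dairy3->Y: 5 × €7 = €35
Total = 330 + 60 + 50 + 330 + 35 = €805.
(Supply check: Dairy1 ships 110; Dairy2 ships 10; Dairy3 ships 115.)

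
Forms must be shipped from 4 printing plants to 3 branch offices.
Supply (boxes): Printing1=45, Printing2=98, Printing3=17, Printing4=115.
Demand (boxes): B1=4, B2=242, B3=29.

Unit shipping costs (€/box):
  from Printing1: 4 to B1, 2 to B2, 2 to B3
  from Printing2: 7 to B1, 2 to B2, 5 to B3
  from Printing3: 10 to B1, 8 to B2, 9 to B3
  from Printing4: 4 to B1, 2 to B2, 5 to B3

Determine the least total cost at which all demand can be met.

Optimal allocation:
  Printing1 to B2: 16 × €2 = €32
  Printing1 to B3: 29 × €2 = €58
  Printing2 to B2: 98 × €2 = €196
  Printing3 to B1: 4 × €10 = €40
  Printing3 to B2: 13 × €8 = €104
  Printing4 to B2: 115 × €2 = €230
Total = 32 + 58 + 196 + 40 + 104 + 230 = €660.
(Supply check: Printing1 ships 45; Printing2 ships 98; Printing3 ships 17; Printing4 ships 115.)

660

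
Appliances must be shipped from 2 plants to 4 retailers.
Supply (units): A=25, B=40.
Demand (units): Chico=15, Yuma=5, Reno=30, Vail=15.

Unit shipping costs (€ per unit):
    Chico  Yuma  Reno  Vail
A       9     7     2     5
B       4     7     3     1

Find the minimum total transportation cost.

175

One minimum-cost allocation:
  A to Reno: 25 × €2 = €50
  B to Chico: 15 × €4 = €60
  B to Yuma: 5 × €7 = €35
  B to Reno: 5 × €3 = €15
  B to Vail: 15 × €1 = €15
Total = 50 + 60 + 35 + 15 + 15 = €175.
(Supply check: A ships 25; B ships 40.)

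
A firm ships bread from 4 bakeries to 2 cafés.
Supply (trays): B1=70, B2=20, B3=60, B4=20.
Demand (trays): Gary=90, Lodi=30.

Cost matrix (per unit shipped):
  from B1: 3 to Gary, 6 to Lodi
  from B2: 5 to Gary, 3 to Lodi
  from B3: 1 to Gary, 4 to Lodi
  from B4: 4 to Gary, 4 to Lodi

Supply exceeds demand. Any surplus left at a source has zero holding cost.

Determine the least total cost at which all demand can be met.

A cheapest plan:
  B1–Gary: 30 × 3 = 90
  B2–Lodi: 20 × 3 = 60
  B3–Gary: 60 × 1 = 60
  B4–Lodi: 10 × 4 = 40
Total = 90 + 60 + 60 + 40 = 250.

250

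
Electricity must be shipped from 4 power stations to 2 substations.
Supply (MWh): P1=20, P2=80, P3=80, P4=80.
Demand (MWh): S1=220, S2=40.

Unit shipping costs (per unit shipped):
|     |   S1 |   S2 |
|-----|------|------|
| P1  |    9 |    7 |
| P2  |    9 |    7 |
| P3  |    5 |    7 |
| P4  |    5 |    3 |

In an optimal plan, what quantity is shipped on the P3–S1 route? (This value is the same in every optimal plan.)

80

Solving gives:
  P1->S1: 20 × 9 = 180
  P2->S1: 80 × 9 = 720
  P3->S1: 80 × 5 = 400
  P4->S1: 40 × 5 = 200
  P4->S2: 40 × 3 = 120
Total cost = 1620.
So P3→S1 carries 80 MWh.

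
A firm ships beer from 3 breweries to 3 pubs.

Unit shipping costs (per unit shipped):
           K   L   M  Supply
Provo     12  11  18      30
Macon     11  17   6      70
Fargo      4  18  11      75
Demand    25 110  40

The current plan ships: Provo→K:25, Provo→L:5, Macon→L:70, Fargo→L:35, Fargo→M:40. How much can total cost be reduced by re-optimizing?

Current plan cost = 25·12 + 5·11 + 70·17 + 35·18 + 40·11 = 2615.
Optimal plan:
  Provo->L: 30 × 11 = 330
  Macon->L: 30 × 17 = 510
  Macon->M: 40 × 6 = 240
  Fargo->K: 25 × 4 = 100
  Fargo->L: 50 × 18 = 900
Optimal cost = 2080.
Saving = 2615 − 2080 = 535.

535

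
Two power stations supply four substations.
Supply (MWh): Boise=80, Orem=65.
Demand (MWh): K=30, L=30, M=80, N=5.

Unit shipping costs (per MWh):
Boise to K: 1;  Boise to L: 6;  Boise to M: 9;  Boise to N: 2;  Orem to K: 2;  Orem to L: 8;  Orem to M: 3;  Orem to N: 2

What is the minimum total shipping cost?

550

A cheapest plan:
  Boise–K: 30 × 1 = 30
  Boise–L: 30 × 6 = 180
  Boise–M: 15 × 9 = 135
  Boise–N: 5 × 2 = 10
  Orem–M: 65 × 3 = 195
Total = 30 + 180 + 135 + 10 + 195 = 550.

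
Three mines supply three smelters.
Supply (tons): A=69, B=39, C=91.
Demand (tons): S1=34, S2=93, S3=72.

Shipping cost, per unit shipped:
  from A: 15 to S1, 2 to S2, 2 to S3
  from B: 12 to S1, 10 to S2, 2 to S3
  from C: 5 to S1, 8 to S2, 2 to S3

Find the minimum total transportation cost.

A cheapest plan:
  A to S2: 69 × 2 = 138
  B to S3: 39 × 2 = 78
  C to S1: 34 × 5 = 170
  C to S2: 24 × 8 = 192
  C to S3: 33 × 2 = 66
Total = 138 + 78 + 170 + 192 + 66 = 644.

644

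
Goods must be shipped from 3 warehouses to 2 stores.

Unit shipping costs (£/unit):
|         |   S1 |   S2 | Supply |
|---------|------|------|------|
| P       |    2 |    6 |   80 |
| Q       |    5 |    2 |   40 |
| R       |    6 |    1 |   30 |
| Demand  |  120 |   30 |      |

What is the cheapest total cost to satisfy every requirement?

390

One minimum-cost allocation:
  P to S1: 80 × £2 = £160
  Q to S1: 40 × £5 = £200
  R to S2: 30 × £1 = £30
Total = 160 + 200 + 30 = £390.
(Supply check: P ships 80; Q ships 40; R ships 30.)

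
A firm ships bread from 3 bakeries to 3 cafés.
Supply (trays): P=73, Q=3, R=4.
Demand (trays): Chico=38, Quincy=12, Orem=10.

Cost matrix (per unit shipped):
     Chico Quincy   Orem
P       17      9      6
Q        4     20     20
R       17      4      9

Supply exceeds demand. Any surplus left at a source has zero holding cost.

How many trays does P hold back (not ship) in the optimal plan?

20

Minimum-cost shipments:
  P->Chico: 35 × 17 = 595
  P->Quincy: 8 × 9 = 72
  P->Orem: 10 × 6 = 60
  Q->Chico: 3 × 4 = 12
  R->Quincy: 4 × 4 = 16
Total cost = 755.
P ships 53 of its 73, leaving 20.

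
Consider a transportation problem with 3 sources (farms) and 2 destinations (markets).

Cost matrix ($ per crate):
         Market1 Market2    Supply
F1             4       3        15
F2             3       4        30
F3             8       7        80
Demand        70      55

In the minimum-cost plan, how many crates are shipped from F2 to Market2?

0

Optimal shipments:
  F1–Market1: 15 crates
  F2–Market1: 30 crates
  F3–Market1: 25 crates
  F3–Market2: 55 crates
Total cost = $735.
The route F2→Market2 is not used.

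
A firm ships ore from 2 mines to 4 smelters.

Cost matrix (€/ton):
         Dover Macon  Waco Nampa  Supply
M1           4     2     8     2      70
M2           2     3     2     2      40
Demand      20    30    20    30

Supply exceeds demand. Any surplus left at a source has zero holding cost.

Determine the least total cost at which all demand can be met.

200

One minimum-cost allocation:
  M1→Macon: 30 tons
  M1→Nampa: 30 tons
  M2→Dover: 20 tons
  M2→Waco: 20 tons
Total cost = €200.
(Supply check: M1 ships 60; M2 ships 40.)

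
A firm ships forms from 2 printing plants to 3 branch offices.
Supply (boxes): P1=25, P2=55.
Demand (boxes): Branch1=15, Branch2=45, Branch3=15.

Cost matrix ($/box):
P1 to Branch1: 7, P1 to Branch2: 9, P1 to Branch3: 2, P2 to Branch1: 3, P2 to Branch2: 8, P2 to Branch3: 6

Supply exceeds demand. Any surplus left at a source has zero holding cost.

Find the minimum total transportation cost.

440

One minimum-cost allocation:
  P1→Branch2: 5 × $9 = $45
  P1→Branch3: 15 × $2 = $30
  P2→Branch1: 15 × $3 = $45
  P2→Branch2: 40 × $8 = $320
Total = 45 + 30 + 45 + 320 = $440.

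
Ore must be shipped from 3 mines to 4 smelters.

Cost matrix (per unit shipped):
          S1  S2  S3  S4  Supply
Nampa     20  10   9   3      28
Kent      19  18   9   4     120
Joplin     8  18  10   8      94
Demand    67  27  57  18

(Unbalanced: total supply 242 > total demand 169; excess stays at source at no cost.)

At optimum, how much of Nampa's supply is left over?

0

Minimum-cost shipments:
  Nampa->S2: 27 × 10 = 270
  Nampa->S4: 1 × 3 = 3
  Kent->S3: 57 × 9 = 513
  Kent->S4: 17 × 4 = 68
  Joplin->S1: 67 × 8 = 536
Total cost = 1390.
Nampa ships 28 of its 28, leaving 0.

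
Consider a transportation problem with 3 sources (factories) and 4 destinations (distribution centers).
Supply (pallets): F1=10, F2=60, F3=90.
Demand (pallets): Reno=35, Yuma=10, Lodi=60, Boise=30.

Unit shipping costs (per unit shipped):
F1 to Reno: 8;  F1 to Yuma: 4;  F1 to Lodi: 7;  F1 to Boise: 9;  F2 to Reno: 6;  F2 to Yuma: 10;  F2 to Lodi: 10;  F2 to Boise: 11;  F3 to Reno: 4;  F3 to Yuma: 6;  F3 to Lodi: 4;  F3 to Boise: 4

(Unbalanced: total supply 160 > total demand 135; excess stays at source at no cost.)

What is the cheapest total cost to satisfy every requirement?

An optimal shipping plan:
  F1→Yuma: 10 × 4 = 40
  F2→Reno: 35 × 6 = 210
  F3→Lodi: 60 × 4 = 240
  F3→Boise: 30 × 4 = 120
Total = 40 + 210 + 240 + 120 = 610.
(Supply check: F1 ships 10; F2 ships 35; F3 ships 90.)

610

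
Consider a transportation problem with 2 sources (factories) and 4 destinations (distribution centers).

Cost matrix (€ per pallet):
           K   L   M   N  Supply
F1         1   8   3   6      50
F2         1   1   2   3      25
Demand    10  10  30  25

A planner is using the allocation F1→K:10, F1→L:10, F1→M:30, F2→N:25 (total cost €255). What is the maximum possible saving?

Current plan cost = 10·1 + 10·8 + 30·3 + 25·3 = €255.
Optimal plan:
  F1 to K: 10 pallets
  F1 to M: 30 pallets
  F1 to N: 10 pallets
  F2 to L: 10 pallets
  F2 to N: 15 pallets
Optimal cost = €215.
Saving = 255 − 215 = €40.

40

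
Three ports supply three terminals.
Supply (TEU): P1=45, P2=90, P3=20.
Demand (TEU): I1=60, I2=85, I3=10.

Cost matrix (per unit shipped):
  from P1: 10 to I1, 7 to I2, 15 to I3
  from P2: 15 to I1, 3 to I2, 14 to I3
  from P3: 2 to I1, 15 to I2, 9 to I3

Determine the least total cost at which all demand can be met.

One minimum-cost allocation:
  P1→I1: 40 × 10 = 400
  P1→I3: 5 × 15 = 75
  P2→I2: 85 × 3 = 255
  P2→I3: 5 × 14 = 70
  P3→I1: 20 × 2 = 40
Total = 400 + 75 + 255 + 70 + 40 = 840.

840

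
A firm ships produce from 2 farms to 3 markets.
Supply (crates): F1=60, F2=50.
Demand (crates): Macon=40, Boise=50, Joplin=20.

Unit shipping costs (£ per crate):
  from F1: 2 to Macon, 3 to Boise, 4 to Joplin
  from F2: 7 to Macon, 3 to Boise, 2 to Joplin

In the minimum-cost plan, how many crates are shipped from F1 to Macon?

The minimum-cost plan:
  F1->Macon: 40 × £2 = £80
  F1->Boise: 20 × £3 = £60
  F2->Boise: 30 × £3 = £90
  F2->Joplin: 20 × £2 = £40
Total cost = £270.
So F1→Macon carries 40 crates.

40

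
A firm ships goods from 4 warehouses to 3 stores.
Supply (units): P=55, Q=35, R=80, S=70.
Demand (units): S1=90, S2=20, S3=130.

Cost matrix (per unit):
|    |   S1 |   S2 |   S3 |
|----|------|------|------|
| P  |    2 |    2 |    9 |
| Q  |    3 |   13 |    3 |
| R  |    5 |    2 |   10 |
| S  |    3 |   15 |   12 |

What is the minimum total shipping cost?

1310

One minimum-cost allocation:
  P→S1: 20 × 2 = 40
  P→S3: 35 × 9 = 315
  Q→S3: 35 × 3 = 105
  R→S2: 20 × 2 = 40
  R→S3: 60 × 10 = 600
  S→S1: 70 × 3 = 210
Total = 40 + 315 + 105 + 40 + 600 + 210 = 1310.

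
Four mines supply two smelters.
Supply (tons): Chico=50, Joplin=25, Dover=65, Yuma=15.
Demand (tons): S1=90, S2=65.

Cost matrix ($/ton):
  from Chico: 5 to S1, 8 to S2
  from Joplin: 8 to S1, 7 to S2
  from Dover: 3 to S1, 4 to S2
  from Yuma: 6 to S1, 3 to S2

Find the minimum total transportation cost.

690

One minimum-cost allocation:
  Chico->S1: 50 × $5 = $250
  Joplin->S2: 25 × $7 = $175
  Dover->S1: 40 × $3 = $120
  Dover->S2: 25 × $4 = $100
  Yuma->S2: 15 × $3 = $45
Total = 250 + 175 + 120 + 100 + 45 = $690.
(Supply check: Chico ships 50; Joplin ships 25; Dover ships 65; Yuma ships 15.)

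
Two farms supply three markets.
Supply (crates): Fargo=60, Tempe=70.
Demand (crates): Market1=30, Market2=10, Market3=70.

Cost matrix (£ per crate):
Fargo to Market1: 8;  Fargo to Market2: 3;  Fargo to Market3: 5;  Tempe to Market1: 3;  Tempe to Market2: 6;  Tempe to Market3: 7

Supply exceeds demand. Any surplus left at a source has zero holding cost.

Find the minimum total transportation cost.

510

One minimum-cost allocation:
  Fargo to Market2: 10 crates
  Fargo to Market3: 50 crates
  Tempe to Market1: 30 crates
  Tempe to Market3: 20 crates
Total cost = £510.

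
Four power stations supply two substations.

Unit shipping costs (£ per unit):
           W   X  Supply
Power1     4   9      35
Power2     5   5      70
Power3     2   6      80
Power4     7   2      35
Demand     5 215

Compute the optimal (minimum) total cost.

A cheapest plan:
  Power1–W: 5 MWh
  Power1–X: 30 MWh
  Power2–X: 70 MWh
  Power3–X: 80 MWh
  Power4–X: 35 MWh
Total cost = £1190.

1190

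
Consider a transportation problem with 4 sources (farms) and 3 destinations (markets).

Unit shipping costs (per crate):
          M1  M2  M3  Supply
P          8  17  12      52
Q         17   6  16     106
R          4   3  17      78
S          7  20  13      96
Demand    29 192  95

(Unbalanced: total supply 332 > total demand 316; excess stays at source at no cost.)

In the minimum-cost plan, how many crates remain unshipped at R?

An optimal plan:
  P->M2: 8 × 17 = 136
  P->M3: 44 × 12 = 528
  Q->M2: 106 × 6 = 636
  R->M2: 78 × 3 = 234
  S->M1: 29 × 7 = 203
  S->M3: 51 × 13 = 663
Total cost = 2400.
R ships 78 of its 78, leaving 0.

0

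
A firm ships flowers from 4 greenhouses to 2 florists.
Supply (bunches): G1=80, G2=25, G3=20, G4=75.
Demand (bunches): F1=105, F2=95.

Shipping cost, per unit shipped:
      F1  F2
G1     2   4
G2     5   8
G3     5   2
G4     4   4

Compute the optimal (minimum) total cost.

625

A cheapest plan:
  G1->F1: 80 bunches
  G2->F1: 25 bunches
  G3->F2: 20 bunches
  G4->F2: 75 bunches
Total cost = 625.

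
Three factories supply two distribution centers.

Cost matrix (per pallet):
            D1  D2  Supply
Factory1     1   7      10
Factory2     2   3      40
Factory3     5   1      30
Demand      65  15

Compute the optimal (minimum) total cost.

180

A cheapest plan:
  Factory1→D1: 10 pallets
  Factory2→D1: 40 pallets
  Factory3→D1: 15 pallets
  Factory3→D2: 15 pallets
Total cost = 180.
(Supply check: Factory1 ships 10; Factory2 ships 40; Factory3 ships 30.)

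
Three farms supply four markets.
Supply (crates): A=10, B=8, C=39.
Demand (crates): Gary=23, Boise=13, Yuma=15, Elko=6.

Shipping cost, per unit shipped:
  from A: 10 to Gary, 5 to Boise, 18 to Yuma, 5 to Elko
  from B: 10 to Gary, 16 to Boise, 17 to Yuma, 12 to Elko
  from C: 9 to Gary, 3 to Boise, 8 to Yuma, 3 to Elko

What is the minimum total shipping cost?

One minimum-cost allocation:
  A–Gary: 10 × 10 = 100
  B–Gary: 8 × 10 = 80
  C–Gary: 5 × 9 = 45
  C–Boise: 13 × 3 = 39
  C–Yuma: 15 × 8 = 120
  C–Elko: 6 × 3 = 18
Total = 100 + 80 + 45 + 39 + 120 + 18 = 402.
(Supply check: A ships 10; B ships 8; C ships 39.)

402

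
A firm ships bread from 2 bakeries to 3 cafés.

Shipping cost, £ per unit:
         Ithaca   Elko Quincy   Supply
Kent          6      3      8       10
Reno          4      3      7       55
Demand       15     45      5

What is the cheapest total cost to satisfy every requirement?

A cheapest plan:
  Kent->Elko: 10 × £3 = £30
  Reno->Ithaca: 15 × £4 = £60
  Reno->Elko: 35 × £3 = £105
  Reno->Quincy: 5 × £7 = £35
Total = 30 + 60 + 105 + 35 = £230.

230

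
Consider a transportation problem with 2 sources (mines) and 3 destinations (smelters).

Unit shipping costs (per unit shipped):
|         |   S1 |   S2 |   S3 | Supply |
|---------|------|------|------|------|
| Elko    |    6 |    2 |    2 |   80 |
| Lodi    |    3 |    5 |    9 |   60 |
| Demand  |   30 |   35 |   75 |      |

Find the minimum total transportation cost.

400

An optimal shipping plan:
  Elko–S2: 5 tons
  Elko–S3: 75 tons
  Lodi–S1: 30 tons
  Lodi–S2: 30 tons
Total cost = 400.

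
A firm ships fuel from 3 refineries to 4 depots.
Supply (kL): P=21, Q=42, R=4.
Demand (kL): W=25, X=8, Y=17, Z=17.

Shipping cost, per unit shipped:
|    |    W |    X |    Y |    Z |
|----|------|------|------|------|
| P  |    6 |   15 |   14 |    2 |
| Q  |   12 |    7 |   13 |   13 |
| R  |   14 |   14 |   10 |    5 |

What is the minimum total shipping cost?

A cheapest plan:
  P→W: 4 kL
  P→Z: 17 kL
  Q→W: 21 kL
  Q→X: 8 kL
  Q→Y: 13 kL
  R→Y: 4 kL
Total cost = 575.

575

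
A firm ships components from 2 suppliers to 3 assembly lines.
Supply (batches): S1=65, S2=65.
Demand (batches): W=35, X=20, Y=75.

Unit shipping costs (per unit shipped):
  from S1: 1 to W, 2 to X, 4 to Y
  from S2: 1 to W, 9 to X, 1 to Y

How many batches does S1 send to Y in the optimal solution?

The minimum-cost plan:
  S1→W: 35 × 1 = 35
  S1→X: 20 × 2 = 40
  S1→Y: 10 × 4 = 40
  S2→Y: 65 × 1 = 65
Total cost = 180.
So S1→Y carries 10 batches.

10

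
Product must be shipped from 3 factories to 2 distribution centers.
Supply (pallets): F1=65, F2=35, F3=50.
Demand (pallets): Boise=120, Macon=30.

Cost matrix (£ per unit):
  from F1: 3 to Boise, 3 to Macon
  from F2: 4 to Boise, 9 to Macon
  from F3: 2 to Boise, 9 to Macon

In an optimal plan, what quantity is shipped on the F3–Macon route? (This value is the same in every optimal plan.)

The minimum-cost plan:
  F1–Boise: 35 × £3 = £105
  F1–Macon: 30 × £3 = £90
  F2–Boise: 35 × £4 = £140
  F3–Boise: 50 × £2 = £100
Total cost = £435.
The route F3→Macon is not used.

0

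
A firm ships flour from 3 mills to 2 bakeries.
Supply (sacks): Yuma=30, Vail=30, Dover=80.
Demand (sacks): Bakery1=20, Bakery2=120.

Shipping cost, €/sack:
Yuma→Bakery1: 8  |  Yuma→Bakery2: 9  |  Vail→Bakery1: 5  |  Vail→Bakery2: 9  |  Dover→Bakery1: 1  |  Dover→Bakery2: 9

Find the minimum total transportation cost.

One minimum-cost allocation:
  Yuma->Bakery2: 30 × €9 = €270
  Vail->Bakery2: 30 × €9 = €270
  Dover->Bakery1: 20 × €1 = €20
  Dover->Bakery2: 60 × €9 = €540
Total = 270 + 270 + 20 + 540 = €1100.

1100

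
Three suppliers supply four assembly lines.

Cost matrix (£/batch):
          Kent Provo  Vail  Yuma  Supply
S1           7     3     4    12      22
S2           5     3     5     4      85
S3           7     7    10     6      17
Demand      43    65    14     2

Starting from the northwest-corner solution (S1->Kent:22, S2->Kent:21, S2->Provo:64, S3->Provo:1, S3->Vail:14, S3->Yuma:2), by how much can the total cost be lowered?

Current plan cost = 22·7 + 21·5 + 64·3 + 1·7 + 14·10 + 2·6 = £610.
Optimal plan:
  S1→Provo: 8 × £3 = £24
  S1→Vail: 14 × £4 = £56
  S2→Kent: 28 × £5 = £140
  S2→Provo: 57 × £3 = £171
  S3→Kent: 15 × £7 = £105
  S3→Yuma: 2 × £6 = £12
Optimal cost = £508.
Saving = 610 − 508 = £102.

102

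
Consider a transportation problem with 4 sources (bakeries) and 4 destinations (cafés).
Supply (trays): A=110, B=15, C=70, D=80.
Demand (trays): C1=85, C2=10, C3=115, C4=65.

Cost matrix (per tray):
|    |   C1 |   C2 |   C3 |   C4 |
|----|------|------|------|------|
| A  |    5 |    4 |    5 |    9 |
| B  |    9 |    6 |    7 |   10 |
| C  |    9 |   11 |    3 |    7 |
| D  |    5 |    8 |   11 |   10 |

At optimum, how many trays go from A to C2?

10

The minimum-cost plan:
  A to C1: 5 × 5 = 25
  A to C2: 10 × 4 = 40
  A to C3: 45 × 5 = 225
  A to C4: 50 × 9 = 450
  B to C4: 15 × 10 = 150
  C to C3: 70 × 3 = 210
  D to C1: 80 × 5 = 400
Total cost = 1500.
So A→C2 carries 10 trays.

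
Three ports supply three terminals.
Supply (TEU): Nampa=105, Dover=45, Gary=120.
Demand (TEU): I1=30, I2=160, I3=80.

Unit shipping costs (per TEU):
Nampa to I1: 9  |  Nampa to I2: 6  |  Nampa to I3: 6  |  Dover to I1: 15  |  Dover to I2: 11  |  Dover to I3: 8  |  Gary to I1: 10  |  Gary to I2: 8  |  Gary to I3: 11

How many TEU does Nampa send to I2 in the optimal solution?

The minimum-cost plan:
  Nampa–I2: 70 TEU
  Nampa–I3: 35 TEU
  Dover–I3: 45 TEU
  Gary–I1: 30 TEU
  Gary–I2: 90 TEU
Total cost = 2010.
So Nampa→I2 carries 70 TEU.

70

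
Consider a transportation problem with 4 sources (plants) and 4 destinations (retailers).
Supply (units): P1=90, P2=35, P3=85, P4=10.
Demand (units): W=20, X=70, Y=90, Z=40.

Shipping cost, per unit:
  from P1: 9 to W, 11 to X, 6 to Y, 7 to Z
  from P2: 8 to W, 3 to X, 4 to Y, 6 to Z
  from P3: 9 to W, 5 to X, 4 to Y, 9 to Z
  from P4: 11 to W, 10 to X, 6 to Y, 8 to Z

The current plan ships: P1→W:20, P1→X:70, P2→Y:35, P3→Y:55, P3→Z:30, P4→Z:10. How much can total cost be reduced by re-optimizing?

480

Current plan cost = 20·9 + 70·11 + 35·4 + 55·4 + 30·9 + 10·8 = 1660.
Optimal plan:
  P1→W: 20 × 9 = 180
  P1→Y: 30 × 6 = 180
  P1→Z: 40 × 7 = 280
  P2→X: 35 × 3 = 105
  P3→X: 35 × 5 = 175
  P3→Y: 50 × 4 = 200
  P4→Y: 10 × 6 = 60
Optimal cost = 1180.
Saving = 1660 − 1180 = 480.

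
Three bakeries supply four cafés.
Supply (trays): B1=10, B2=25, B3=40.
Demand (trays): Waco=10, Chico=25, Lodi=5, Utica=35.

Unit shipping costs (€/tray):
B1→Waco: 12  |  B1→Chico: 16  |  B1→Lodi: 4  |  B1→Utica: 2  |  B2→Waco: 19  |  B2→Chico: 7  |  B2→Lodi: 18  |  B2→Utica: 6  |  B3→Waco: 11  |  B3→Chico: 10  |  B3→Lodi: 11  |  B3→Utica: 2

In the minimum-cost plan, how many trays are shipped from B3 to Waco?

10

Optimal shipments:
  B1->Lodi: 5 × €4 = €20
  B1->Utica: 5 × €2 = €10
  B2->Chico: 25 × €7 = €175
  B3->Waco: 10 × €11 = €110
  B3->Utica: 30 × €2 = €60
Total cost = €375.
So B3→Waco carries 10 trays.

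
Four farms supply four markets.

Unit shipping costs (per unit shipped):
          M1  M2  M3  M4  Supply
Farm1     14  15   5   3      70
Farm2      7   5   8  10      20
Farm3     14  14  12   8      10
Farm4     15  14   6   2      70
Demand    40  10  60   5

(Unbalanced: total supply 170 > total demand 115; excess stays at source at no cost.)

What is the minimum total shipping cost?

A cheapest plan:
  Farm1->M1: 10 × 14 = 140
  Farm1->M3: 60 × 5 = 300
  Farm2->M1: 10 × 7 = 70
  Farm2->M2: 10 × 5 = 50
  Farm3->M1: 10 × 14 = 140
  Farm4->M1: 10 × 15 = 150
  Farm4->M4: 5 × 2 = 10
Total = 140 + 300 + 70 + 50 + 140 + 150 + 10 = 860.
(Supply check: Farm1 ships 70; Farm2 ships 20; Farm3 ships 10; Farm4 ships 15.)

860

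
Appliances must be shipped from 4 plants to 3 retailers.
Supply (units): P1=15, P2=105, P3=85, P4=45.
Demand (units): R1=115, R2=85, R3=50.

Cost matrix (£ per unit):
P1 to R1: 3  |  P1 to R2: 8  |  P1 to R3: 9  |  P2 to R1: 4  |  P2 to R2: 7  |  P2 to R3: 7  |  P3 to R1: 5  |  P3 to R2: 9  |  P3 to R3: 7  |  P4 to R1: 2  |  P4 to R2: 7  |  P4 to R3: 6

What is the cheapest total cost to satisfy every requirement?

1335

An optimal shipping plan:
  P1 to R1: 15 units
  P2 to R1: 20 units
  P2 to R2: 85 units
  P3 to R1: 35 units
  P3 to R3: 50 units
  P4 to R1: 45 units
Total cost = £1335.
(Supply check: P1 ships 15; P2 ships 105; P3 ships 85; P4 ships 45.)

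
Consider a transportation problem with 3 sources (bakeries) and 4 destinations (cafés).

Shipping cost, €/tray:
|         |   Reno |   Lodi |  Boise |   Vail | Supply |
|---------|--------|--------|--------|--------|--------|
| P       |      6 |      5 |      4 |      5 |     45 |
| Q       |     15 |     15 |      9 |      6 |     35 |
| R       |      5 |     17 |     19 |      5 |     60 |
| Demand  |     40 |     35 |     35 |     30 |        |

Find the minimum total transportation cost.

800

An optimal shipping plan:
  P to Lodi: 35 trays
  P to Boise: 10 trays
  Q to Boise: 25 trays
  Q to Vail: 10 trays
  R to Reno: 40 trays
  R to Vail: 20 trays
Total cost = €800.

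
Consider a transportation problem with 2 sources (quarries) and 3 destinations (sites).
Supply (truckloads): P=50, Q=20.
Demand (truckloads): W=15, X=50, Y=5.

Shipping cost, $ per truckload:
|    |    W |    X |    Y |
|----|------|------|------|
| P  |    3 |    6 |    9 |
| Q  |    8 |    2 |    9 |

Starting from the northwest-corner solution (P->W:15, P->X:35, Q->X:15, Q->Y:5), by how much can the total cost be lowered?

20

Current plan cost = 15·3 + 35·6 + 15·2 + 5·9 = $330.
Optimal plan:
  P→W: 15 truckloads
  P→X: 30 truckloads
  P→Y: 5 truckloads
  Q→X: 20 truckloads
Optimal cost = $310.
Saving = 330 − 310 = $20.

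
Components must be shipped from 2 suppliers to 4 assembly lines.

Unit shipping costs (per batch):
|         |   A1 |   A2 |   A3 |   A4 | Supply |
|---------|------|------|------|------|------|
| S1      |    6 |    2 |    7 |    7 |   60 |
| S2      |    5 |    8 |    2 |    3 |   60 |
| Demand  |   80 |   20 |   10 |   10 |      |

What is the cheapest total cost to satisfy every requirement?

530

A cheapest plan:
  S1–A1: 40 × 6 = 240
  S1–A2: 20 × 2 = 40
  S2–A1: 40 × 5 = 200
  S2–A3: 10 × 2 = 20
  S2–A4: 10 × 3 = 30
Total = 240 + 40 + 200 + 20 + 30 = 530.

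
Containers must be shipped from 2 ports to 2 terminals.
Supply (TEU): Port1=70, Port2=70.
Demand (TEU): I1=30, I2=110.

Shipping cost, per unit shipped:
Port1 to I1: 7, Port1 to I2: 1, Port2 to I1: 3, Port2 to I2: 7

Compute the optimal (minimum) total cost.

A cheapest plan:
  Port1 to I2: 70 × 1 = 70
  Port2 to I1: 30 × 3 = 90
  Port2 to I2: 40 × 7 = 280
Total = 70 + 90 + 280 = 440.
(Supply check: Port1 ships 70; Port2 ships 70.)

440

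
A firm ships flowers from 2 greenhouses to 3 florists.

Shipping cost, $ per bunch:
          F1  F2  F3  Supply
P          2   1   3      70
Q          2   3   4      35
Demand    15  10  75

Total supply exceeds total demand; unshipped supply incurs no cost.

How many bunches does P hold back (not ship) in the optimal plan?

0

Minimum-cost shipments:
  P->F2: 10 × $1 = $10
  P->F3: 60 × $3 = $180
  Q->F1: 15 × $2 = $30
  Q->F3: 15 × $4 = $60
Total cost = $280.
P ships 70 of its 70, leaving 0.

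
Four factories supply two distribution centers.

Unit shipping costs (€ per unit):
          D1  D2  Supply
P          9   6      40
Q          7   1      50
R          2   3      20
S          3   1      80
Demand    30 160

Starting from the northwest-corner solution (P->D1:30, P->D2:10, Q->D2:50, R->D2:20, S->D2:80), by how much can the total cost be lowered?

Current plan cost = 30·9 + 10·6 + 50·1 + 20·3 + 80·1 = €520.
Optimal plan:
  P->D2: 40 × €6 = €240
  Q->D2: 50 × €1 = €50
  R->D1: 20 × €2 = €40
  S->D1: 10 × €3 = €30
  S->D2: 70 × €1 = €70
Optimal cost = €430.
Saving = 520 − 430 = €90.

90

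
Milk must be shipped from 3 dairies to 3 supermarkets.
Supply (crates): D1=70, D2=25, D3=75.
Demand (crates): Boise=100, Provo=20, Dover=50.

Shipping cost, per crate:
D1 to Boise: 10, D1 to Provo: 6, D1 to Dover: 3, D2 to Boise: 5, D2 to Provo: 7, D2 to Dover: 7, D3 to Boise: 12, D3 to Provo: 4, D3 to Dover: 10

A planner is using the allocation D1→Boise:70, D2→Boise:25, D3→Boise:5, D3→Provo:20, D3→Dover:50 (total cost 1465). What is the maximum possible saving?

Current plan cost = 70·10 + 25·5 + 5·12 + 20·4 + 50·10 = 1465.
Optimal plan:
  D1→Boise: 20 crates
  D1→Dover: 50 crates
  D2→Boise: 25 crates
  D3→Boise: 55 crates
  D3→Provo: 20 crates
Optimal cost = 1215.
Saving = 1465 − 1215 = 250.

250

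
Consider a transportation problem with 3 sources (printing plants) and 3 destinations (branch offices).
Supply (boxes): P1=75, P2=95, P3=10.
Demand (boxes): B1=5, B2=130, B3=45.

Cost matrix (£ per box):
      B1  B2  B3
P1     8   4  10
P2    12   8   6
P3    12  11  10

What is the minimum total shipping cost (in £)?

1085

Optimal allocation:
  P1 to B2: 75 × £4 = £300
  P2 to B2: 50 × £8 = £400
  P2 to B3: 45 × £6 = £270
  P3 to B1: 5 × £12 = £60
  P3 to B2: 5 × £11 = £55
Total = 300 + 400 + 270 + 60 + 55 = £1085.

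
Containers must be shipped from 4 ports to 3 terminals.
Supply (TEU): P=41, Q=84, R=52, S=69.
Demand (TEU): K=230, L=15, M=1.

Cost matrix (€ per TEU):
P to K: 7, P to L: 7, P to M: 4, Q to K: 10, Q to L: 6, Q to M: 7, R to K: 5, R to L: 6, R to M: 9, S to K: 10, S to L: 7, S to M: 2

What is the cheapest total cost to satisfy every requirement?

2009

Optimal allocation:
  P->K: 41 TEU
  Q->K: 69 TEU
  Q->L: 15 TEU
  R->K: 52 TEU
  S->K: 68 TEU
  S->M: 1 TEU
Total cost = €2009.
(Supply check: P ships 41; Q ships 84; R ships 52; S ships 69.)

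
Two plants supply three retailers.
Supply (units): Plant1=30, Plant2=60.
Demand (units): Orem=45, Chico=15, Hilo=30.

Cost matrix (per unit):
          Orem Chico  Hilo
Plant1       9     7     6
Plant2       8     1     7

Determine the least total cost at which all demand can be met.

555

A cheapest plan:
  Plant1–Hilo: 30 units
  Plant2–Orem: 45 units
  Plant2–Chico: 15 units
Total cost = 555.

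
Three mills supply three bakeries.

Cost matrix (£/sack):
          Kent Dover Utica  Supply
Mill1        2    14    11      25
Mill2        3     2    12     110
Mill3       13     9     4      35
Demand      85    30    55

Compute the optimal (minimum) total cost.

670

One minimum-cost allocation:
  Mill1–Kent: 5 × £2 = £10
  Mill1–Utica: 20 × £11 = £220
  Mill2–Kent: 80 × £3 = £240
  Mill2–Dover: 30 × £2 = £60
  Mill3–Utica: 35 × £4 = £140
Total = 10 + 220 + 240 + 60 + 140 = £670.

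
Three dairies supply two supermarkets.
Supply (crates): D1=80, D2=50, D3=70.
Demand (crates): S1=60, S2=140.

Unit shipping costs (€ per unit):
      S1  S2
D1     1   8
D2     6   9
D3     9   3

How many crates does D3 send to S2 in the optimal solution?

70

Solving gives:
  D1→S1: 60 crates
  D1→S2: 20 crates
  D2→S2: 50 crates
  D3→S2: 70 crates
Total cost = €880.
So D3→S2 carries 70 crates.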